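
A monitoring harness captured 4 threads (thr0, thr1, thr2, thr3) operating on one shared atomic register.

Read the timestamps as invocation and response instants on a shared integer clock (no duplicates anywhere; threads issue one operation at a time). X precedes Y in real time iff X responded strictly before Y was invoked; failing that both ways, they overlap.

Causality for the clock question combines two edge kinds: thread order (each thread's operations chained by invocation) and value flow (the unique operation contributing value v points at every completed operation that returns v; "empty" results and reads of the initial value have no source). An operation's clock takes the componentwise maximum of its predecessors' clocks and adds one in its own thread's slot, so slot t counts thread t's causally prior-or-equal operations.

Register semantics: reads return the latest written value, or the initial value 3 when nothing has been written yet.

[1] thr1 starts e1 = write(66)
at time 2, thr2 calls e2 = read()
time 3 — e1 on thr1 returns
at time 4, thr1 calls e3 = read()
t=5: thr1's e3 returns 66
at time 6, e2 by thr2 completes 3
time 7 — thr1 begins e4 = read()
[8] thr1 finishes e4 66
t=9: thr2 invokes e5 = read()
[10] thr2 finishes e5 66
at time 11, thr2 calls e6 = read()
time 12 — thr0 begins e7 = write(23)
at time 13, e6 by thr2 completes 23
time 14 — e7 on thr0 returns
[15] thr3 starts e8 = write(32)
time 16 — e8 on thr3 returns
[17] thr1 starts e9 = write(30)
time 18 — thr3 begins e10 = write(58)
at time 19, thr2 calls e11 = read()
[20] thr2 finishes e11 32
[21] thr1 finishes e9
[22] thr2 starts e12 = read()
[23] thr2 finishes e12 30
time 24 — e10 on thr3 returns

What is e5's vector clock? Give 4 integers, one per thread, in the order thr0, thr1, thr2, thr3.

root op e8, invoked 15: fresh clock plus thr3's own tick → (0, 0, 0, 1)
root op e2, invoked 2: fresh clock plus thr2's own tick → (0, 0, 1, 0)
root op e1, invoked 1: fresh clock plus thr1's own tick → (0, 1, 0, 0)
root op e7, invoked 12: fresh clock plus thr0's own tick → (1, 0, 0, 0)
VC(e10, invoked at 18): max of VC(e8)=(0, 0, 0, 1), then +1 on thread thr3 → (0, 0, 0, 2)
VC(e3, invoked at 4): max of VC(e1)=(0, 1, 0, 0), then +1 on thread thr1 → (0, 2, 0, 0)
VC(e5, invoked at 9): max of VC(e1)=(0, 1, 0, 0), VC(e2)=(0, 0, 1, 0), then +1 on thread thr2 → (0, 1, 2, 0)
VC(e4, invoked at 7): max of VC(e1)=(0, 1, 0, 0), VC(e3)=(0, 2, 0, 0), then +1 on thread thr1 → (0, 3, 0, 0)
VC(e9, invoked at 17): max of VC(e4)=(0, 3, 0, 0), then +1 on thread thr1 → (0, 4, 0, 0)
VC(e6, invoked at 11): max of VC(e5)=(0, 1, 2, 0), VC(e7)=(1, 0, 0, 0), then +1 on thread thr2 → (1, 1, 3, 0)
VC(e11, invoked at 19): max of VC(e6)=(1, 1, 3, 0), VC(e8)=(0, 0, 0, 1), then +1 on thread thr2 → (1, 1, 4, 1)
VC(e12, invoked at 22): max of VC(e9)=(0, 4, 0, 0), VC(e11)=(1, 1, 4, 1), then +1 on thread thr2 → (1, 4, 5, 1)
target: VC(e5) = (0, 1, 2, 0)

(0, 1, 2, 0)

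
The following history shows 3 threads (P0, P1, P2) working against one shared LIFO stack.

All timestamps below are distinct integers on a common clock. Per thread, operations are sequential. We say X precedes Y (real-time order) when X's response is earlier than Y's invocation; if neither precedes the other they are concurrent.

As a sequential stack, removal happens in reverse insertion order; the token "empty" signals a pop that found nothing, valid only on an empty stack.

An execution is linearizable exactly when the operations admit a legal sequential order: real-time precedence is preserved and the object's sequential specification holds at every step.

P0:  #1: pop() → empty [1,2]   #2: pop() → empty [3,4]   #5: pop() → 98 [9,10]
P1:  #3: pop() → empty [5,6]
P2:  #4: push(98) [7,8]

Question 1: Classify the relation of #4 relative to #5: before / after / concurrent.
#4 spans [7,8], #5 spans [9,10]
resp(#4)=8 < inv(#5)=9

before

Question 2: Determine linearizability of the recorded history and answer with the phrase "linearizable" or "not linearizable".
a witness: #1, #2, #3, #4, #5
1. #1 pop() → empty, leaving stack <>
2. #2 pop() → empty, leaving stack <>
3. #3 pop() → empty, leaving stack <>
4. #4 push(98), leaving stack <98>
5. #5 pop() → 98, leaving stack <>

linearizable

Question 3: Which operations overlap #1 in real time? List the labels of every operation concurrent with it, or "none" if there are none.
#1 spans [1,2]: anything still running between times 1 and 2 counts as concurrent
#2 [3,4]: after
#3 [5,6]: after
#4 [7,8]: after
#5 [9,10]: after

none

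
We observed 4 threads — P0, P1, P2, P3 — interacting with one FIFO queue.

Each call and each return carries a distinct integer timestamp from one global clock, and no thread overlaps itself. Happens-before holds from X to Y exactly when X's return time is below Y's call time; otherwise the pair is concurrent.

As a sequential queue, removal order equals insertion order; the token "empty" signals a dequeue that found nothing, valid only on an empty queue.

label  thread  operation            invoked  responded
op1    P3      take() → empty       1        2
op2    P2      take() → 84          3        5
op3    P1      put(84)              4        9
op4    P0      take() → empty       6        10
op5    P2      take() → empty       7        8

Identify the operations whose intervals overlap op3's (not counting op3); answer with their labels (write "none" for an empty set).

op3 spans [4,9]; an op avoiding the whole window 4..9 is ordered, any other is concurrent
op1 [1,2]: before
op2 [3,5]: concurrent
op4 [6,10]: concurrent
op5 [7,8]: concurrent

op2, op4, op5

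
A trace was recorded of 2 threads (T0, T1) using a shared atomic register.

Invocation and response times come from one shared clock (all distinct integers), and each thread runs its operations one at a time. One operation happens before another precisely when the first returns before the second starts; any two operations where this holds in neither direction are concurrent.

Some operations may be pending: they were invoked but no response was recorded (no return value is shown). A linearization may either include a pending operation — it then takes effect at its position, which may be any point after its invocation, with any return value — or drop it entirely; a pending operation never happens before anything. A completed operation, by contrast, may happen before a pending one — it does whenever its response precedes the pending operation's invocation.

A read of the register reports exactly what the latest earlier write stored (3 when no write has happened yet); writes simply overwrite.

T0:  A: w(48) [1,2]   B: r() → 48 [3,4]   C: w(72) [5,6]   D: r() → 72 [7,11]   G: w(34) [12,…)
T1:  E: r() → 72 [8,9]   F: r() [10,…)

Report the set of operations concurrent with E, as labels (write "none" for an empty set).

E spans [8,9]: anything still running between times 8 and 9 counts as concurrent
A [1,2]: before
B [3,4]: before
C [5,6]: before
D [7,11]: concurrent
F [10,…): after
G [12,…): after

D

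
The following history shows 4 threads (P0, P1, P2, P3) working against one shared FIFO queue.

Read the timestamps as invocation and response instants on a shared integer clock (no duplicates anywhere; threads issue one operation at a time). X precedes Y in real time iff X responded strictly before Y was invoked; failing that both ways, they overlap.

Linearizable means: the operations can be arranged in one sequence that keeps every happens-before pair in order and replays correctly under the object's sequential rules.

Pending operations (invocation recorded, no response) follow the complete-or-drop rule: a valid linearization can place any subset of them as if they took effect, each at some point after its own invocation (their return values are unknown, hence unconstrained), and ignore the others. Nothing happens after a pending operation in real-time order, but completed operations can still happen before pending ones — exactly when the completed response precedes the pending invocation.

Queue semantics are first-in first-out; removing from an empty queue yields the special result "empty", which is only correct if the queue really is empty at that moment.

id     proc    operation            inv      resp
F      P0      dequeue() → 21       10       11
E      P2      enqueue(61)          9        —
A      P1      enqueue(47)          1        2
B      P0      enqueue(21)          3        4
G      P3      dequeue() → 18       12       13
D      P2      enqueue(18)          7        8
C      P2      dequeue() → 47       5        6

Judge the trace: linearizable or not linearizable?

linearizable

a witness: A, B, C, D, E, F, G
1. A enqueue(47), leaving queue <47>
2. B enqueue(21), leaving queue <47,21>
3. C dequeue() → 47, leaving queue <21>
4. D enqueue(18), leaving queue <21,18>
5. E enqueue(61) (pending, included), leaving queue <21,18,61>
6. F dequeue() → 21, leaving queue <18,61>
7. G dequeue() → 18, leaving queue <61>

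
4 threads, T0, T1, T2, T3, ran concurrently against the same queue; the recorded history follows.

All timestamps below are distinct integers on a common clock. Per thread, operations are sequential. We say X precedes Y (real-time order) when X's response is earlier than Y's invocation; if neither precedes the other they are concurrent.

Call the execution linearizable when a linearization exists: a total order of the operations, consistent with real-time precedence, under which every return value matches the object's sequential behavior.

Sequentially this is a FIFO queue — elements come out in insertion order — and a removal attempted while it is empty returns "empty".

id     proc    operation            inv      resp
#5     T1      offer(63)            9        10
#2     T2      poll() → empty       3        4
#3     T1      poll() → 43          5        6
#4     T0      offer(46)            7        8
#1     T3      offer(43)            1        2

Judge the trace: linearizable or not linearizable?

events 1..3 are fine; event 4 — the response of #2 at time 4 — makes the prefix non-linearizable
one real-time candidate order over the 2 completed operations — the queue replay rejects it
one such order, #1, #2, breaks at step 2 where #2 poll() → empty is illegal

not linearizable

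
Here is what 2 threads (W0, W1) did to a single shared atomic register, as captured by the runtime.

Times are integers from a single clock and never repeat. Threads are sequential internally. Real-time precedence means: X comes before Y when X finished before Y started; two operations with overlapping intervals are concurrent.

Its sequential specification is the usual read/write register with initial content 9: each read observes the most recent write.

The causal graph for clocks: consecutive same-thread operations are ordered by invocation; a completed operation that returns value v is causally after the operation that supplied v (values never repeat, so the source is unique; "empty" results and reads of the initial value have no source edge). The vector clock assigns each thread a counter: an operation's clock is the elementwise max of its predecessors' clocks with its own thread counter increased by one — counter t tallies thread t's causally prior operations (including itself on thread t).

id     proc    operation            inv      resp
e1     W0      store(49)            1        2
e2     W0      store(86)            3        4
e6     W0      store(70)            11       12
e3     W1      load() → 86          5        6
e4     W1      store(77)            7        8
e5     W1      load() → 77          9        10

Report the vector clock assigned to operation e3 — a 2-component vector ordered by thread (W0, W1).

(2, 1)

no predecessors for e1 (invoked 1): W0 increments from zero → (1, 0)
merge at e2 (invoked 3): VC(e1)=(1, 0), own-thread bump on W0 → (2, 0)
merge at e3 (invoked 5): VC(e2)=(2, 0), own-thread bump on W1 → (2, 1)
merge at e6 (invoked 11): VC(e2)=(2, 0), own-thread bump on W0 → (3, 0)
merge at e4 (invoked 7): VC(e3)=(2, 1), own-thread bump on W1 → (2, 2)
merge at e5 (invoked 9): VC(e4)=(2, 2), own-thread bump on W1 → (2, 3)
target: VC(e3) = (2, 1)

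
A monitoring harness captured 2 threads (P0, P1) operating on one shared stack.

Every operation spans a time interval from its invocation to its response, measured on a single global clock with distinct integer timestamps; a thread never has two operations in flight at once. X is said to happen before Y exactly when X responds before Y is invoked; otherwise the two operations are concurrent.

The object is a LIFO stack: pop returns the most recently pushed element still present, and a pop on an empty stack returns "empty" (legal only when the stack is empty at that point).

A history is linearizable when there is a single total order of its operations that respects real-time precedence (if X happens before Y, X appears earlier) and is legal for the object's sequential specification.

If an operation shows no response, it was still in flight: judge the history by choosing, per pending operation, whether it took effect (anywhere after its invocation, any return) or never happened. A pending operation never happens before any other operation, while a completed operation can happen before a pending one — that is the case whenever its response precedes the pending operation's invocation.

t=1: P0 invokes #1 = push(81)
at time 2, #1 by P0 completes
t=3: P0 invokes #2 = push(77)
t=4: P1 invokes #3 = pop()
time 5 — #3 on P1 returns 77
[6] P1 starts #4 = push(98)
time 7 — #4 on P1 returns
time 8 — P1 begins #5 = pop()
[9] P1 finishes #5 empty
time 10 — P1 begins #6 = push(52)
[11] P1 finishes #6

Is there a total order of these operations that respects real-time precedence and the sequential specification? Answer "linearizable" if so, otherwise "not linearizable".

through event 8 a valid linearization exists; event 9 (#5 responding at time 9) ends that
the completed operations (4 total) allow one real-time order; the stack replay rejects it
include/drop combinations of the 1 pending operation (#2) were all tried; none helps
sample order #1, #3, #4, #5 (pending dropped) stalls at step 2 — #3 pop() → 77 has no legal effect

not linearizable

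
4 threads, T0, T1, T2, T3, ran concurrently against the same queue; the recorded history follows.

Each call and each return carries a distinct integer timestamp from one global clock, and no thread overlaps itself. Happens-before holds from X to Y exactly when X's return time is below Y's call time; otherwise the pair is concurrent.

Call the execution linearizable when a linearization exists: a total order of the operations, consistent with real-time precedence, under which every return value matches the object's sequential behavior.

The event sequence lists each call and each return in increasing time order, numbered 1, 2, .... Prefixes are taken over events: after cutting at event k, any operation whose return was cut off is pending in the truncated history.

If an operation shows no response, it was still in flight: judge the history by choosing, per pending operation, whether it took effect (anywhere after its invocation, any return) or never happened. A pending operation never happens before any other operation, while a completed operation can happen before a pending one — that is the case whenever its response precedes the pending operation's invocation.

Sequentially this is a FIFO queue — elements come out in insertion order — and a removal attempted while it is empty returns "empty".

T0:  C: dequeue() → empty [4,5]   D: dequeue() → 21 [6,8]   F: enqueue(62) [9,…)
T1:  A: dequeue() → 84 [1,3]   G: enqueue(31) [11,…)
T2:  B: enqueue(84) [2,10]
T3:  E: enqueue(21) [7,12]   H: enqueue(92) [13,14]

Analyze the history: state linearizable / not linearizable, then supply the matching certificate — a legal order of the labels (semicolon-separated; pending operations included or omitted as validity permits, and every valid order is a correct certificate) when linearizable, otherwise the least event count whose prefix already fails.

after step 1 (B enqueue(84)): queue <84>
after step 2 (A dequeue() → 84): queue <>
after step 3 (C dequeue() → empty): queue <>
after step 4 (E enqueue(21)): queue <21>
after step 5 (D dequeue() → 21): queue <>
after step 6 (F enqueue(62) (pending, included)): queue <62>
after step 7 (G enqueue(31) (pending, included)): queue <62,31>
after step 8 (H enqueue(92)): queue <62,31,92>

linearizable — witness: B; A; C; E; D; F; G; H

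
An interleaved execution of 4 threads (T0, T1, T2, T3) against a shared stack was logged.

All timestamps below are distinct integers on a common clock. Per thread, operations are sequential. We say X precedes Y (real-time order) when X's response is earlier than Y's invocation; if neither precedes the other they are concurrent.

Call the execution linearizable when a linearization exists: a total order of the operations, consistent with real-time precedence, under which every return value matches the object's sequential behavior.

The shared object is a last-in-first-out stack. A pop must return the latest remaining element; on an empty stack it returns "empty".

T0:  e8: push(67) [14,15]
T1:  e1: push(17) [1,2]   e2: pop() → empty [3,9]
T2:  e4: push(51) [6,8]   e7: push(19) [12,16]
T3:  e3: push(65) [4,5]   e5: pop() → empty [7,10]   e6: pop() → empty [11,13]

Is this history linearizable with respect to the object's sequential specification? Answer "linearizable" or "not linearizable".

events 1..8 are fine; event 9 — the response of e2 at time 9 — makes the prefix non-linearizable
real-time-consistent orders of the 4 completed operations: 3 — all fail the stack replay
no completion choice of the 1 pending operation (e5) rescues it — every subset was tried
take e1, e2, e3, e4 (pending dropped): step 2 already fails, because e2 pop() → empty cannot occur there
take e1, e3, e2, e4 (pending dropped): step 3 already fails, because e2 pop() → empty cannot occur there

not linearizable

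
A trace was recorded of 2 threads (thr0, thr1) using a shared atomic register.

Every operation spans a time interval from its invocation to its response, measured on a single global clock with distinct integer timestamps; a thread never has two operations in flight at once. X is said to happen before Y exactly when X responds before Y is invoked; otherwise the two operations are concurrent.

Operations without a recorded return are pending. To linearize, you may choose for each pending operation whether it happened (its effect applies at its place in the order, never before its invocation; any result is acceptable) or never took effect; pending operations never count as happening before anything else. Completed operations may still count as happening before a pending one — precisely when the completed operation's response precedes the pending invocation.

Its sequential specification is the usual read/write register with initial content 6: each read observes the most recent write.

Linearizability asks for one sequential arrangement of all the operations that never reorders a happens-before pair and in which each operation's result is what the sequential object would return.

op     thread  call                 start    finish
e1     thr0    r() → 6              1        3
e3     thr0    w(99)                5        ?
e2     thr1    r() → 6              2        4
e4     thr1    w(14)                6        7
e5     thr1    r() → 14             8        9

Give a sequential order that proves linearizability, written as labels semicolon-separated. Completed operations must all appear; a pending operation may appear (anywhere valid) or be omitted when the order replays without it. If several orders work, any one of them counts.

e1; e2; e3; e4; e5

after step 1 (e1 r() → 6): value 6
after step 2 (e2 r() → 6): value 6
after step 3 (e3 w(99) (pending, included)): value 99
after step 4 (e4 w(14)): value 14
after step 5 (e5 r() → 14): value 14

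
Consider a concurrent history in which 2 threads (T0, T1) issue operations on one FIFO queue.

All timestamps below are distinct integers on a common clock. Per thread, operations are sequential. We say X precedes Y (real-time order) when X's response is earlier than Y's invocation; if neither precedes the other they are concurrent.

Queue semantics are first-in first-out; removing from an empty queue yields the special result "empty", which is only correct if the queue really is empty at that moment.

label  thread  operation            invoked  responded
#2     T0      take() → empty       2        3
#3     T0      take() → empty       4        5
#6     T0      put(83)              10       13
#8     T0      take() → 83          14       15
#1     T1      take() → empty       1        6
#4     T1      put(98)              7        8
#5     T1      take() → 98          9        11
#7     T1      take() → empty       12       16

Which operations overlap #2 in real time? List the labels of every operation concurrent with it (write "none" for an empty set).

#1

overlap test against #2 [2,3]: concurrent iff the interval meets 2..3
#1 [1,6]: concurrent
#3 [4,5]: after
#4 [7,8]: after
#5 [9,11]: after
#6 [10,13]: after
#7 [12,16]: after
#8 [14,15]: after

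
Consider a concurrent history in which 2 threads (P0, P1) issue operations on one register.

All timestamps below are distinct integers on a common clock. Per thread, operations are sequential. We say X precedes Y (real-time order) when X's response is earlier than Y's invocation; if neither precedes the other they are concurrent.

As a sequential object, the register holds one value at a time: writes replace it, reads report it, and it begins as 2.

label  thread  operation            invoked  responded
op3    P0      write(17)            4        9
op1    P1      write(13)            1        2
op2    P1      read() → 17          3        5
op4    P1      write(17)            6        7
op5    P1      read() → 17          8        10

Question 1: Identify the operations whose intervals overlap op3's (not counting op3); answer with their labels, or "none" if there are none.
op2, op4, op5

op3 runs from 4 to 9; window-overlapping ops are concurrent
op1 [1,2]: before
op2 [3,5]: concurrent
op4 [6,7]: concurrent
op5 [8,10]: concurrent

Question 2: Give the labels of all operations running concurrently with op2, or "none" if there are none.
op3

op2 spans [3,5]: anything still running between times 3 and 5 counts as concurrent
op1 [1,2]: before
op3 [4,9]: concurrent
op4 [6,7]: after
op5 [8,10]: after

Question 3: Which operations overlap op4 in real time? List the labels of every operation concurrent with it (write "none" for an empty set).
op3

overlap test against op4 [6,7]: concurrent iff the interval meets 6..7
op1 [1,2]: before
op2 [3,5]: before
op3 [4,9]: concurrent
op5 [8,10]: after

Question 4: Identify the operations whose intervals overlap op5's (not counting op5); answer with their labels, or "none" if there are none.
op3

op5 spans [8,10]; an op avoiding the whole window 8..10 is ordered, any other is concurrent
op1 [1,2]: before
op2 [3,5]: before
op3 [4,9]: concurrent
op4 [6,7]: before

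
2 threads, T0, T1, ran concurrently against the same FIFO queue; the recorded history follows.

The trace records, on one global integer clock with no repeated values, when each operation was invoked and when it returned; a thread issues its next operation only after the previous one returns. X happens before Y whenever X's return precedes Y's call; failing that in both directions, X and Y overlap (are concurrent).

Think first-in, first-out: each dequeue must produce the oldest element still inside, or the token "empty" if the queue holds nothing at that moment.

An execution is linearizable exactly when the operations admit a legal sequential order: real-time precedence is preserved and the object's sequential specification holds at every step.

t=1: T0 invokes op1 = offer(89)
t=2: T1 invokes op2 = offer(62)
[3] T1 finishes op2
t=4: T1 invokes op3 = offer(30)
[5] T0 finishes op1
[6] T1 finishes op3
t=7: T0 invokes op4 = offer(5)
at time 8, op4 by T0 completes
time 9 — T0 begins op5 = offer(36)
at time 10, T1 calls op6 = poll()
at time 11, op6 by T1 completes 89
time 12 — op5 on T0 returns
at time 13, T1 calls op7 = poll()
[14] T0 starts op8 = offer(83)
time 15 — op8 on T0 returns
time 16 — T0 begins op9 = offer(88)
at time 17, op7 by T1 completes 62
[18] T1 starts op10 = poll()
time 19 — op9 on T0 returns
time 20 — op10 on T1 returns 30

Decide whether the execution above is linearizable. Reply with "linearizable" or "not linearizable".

linearizable

witness order: op1, op2, op3, op4, op5, op6, op7, op8, op9, op10
step 1: op1 offer(89) — queue <89>
step 2: op2 offer(62) — queue <89,62>
step 3: op3 offer(30) — queue <89,62,30>
step 4: op4 offer(5) — queue <89,62,30,5>
step 5: op5 offer(36) — queue <89,62,30,5,36>
step 6: op6 poll() → 89 — queue <62,30,5,36>
step 7: op7 poll() → 62 — queue <30,5,36>
step 8: op8 offer(83) — queue <30,5,36,83>
step 9: op9 offer(88) — queue <30,5,36,83,88>
step 10: op10 poll() → 30 — queue <5,36,83,88>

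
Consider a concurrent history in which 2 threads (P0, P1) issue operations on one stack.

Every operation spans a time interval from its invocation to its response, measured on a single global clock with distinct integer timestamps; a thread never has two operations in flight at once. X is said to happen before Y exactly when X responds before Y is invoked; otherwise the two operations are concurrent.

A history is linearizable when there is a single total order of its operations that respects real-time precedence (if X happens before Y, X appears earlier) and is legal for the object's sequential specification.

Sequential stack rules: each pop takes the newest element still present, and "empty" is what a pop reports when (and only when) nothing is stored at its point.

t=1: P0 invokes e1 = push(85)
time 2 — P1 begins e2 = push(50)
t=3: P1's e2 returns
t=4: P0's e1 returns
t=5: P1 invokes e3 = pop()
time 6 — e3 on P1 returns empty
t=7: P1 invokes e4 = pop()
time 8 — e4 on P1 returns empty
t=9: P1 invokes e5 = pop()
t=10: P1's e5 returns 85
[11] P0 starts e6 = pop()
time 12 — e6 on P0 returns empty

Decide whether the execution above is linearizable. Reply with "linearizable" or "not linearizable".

the violation lands at event 6, e3's response at time 6: events 1..5 linearize, events 1..6 do not
2 orders of the 3 completed stack ops respect real time; none is legal
one such order, e1, e2, e3, breaks at step 3 where e3 pop() → empty is illegal
one such order, e2, e1, e3, breaks at step 3 where e3 pop() → empty is illegal

not linearizable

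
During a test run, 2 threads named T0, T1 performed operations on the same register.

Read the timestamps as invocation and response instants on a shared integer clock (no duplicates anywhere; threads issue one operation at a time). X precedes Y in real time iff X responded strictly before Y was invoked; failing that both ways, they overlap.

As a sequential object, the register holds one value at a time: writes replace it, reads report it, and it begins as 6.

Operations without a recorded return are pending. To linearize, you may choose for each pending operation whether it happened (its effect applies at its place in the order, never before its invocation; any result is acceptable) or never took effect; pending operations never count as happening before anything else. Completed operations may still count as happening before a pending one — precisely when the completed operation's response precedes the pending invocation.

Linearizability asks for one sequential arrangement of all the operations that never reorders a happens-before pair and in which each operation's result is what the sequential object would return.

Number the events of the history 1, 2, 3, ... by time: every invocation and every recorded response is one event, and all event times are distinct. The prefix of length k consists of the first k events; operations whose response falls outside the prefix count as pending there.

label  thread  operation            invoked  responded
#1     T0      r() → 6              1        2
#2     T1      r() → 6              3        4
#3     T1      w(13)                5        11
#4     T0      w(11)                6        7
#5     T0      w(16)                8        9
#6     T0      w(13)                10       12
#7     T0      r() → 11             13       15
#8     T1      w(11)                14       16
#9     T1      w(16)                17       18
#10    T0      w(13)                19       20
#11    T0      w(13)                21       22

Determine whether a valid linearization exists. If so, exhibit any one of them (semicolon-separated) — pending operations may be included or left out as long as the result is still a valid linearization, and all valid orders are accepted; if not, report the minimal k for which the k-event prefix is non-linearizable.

step 1: #1 r() → 6 — value 6
step 2: #2 r() → 6 — value 6
step 3: #3 w(13) — value 13
step 4: #4 w(11) — value 11
step 5: #5 w(16) — value 16
step 6: #6 w(13) — value 13
step 7: #8 w(11) — value 11
step 8: #7 r() → 11 — value 11
step 9: #9 w(16) — value 16
step 10: #10 w(13) — value 13
step 11: #11 w(13) — value 13

linearizable — witness: #1; #2; #3; #4; #5; #6; #8; #7; #9; #10; #11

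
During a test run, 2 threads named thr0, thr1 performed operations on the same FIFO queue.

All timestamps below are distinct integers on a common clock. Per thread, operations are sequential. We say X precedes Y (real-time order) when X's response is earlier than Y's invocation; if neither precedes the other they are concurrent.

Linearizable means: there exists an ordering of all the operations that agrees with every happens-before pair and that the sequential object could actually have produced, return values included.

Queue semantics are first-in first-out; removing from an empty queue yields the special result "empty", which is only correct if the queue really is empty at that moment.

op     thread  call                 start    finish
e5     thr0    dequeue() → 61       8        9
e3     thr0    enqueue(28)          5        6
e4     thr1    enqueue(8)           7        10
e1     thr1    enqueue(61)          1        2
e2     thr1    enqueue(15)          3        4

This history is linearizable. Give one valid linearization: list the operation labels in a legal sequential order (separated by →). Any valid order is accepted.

e1 → e2 → e3 → e4 → e5

step 1: e1 enqueue(61) — queue <61>
step 2: e2 enqueue(15) — queue <61,15>
step 3: e3 enqueue(28) — queue <61,15,28>
step 4: e4 enqueue(8) — queue <61,15,28,8>
step 5: e5 dequeue() → 61 — queue <15,28,8>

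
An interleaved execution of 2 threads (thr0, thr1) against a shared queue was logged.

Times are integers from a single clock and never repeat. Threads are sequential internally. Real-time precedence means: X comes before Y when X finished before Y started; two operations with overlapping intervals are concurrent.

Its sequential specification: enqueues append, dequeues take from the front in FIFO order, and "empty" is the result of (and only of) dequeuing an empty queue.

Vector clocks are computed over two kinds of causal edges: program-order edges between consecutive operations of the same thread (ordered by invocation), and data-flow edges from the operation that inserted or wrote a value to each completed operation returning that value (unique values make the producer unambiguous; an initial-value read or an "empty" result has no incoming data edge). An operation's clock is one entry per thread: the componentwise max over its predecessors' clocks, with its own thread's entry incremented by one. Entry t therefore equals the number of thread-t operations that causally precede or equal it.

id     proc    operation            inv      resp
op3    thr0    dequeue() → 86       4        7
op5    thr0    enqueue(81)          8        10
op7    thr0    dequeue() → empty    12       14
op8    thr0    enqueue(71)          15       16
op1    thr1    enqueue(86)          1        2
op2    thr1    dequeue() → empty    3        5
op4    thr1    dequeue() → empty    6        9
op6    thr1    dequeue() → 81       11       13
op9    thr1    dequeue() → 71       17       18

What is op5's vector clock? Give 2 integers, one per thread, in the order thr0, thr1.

invoked at 1, op1 has no predecessors; its own thr1 bump gives (0, 1)
op2, invoked 3, takes VC(op1)=(0, 1) under max, adds 1 for thr1 → (0, 2)
op3, invoked 4, takes VC(op1)=(0, 1) under max, adds 1 for thr0 → (1, 1)
op4, invoked 6, takes VC(op2)=(0, 2) under max, adds 1 for thr1 → (0, 3)
op5, invoked 8, takes VC(op3)=(1, 1) under max, adds 1 for thr0 → (2, 1)
op7, invoked 12, takes VC(op5)=(2, 1) under max, adds 1 for thr0 → (3, 1)
op8, invoked 15, takes VC(op7)=(3, 1) under max, adds 1 for thr0 → (4, 1)
op6, invoked 11, takes VC(op4)=(0, 3), VC(op5)=(2, 1) under max, adds 1 for thr1 → (2, 4)
op9, invoked 17, takes VC(op6)=(2, 4), VC(op8)=(4, 1) under max, adds 1 for thr1 → (4, 5)
target: VC(op5) = (2, 1)

(2, 1)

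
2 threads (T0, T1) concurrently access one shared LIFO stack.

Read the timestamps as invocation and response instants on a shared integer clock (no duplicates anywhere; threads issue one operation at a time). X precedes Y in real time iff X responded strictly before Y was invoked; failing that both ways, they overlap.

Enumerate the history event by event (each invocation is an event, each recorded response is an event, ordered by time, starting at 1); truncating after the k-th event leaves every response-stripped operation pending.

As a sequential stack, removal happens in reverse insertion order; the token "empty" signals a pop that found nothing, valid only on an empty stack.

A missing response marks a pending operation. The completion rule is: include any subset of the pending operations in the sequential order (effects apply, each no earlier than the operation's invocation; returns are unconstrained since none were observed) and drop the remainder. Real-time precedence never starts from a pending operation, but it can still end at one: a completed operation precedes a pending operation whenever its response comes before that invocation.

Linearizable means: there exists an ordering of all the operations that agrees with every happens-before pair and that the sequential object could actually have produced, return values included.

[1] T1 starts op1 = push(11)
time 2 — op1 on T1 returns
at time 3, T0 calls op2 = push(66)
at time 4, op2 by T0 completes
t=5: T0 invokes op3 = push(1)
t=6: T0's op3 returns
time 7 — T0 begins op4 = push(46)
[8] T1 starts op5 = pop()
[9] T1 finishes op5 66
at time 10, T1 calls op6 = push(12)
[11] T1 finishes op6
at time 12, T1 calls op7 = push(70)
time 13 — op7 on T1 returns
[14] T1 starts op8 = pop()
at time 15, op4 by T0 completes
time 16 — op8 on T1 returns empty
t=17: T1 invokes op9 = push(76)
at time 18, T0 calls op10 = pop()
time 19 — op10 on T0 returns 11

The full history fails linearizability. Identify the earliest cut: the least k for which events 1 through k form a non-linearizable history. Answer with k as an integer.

a valid linearization of events 1..8 exists, for instance op1, op2, op3:
step 1: op1 push(11) — stack <11>
step 2: op2 push(66) — stack <11,66>
step 3: op3 push(1) — stack <11,66,1>
once event 9 joins (op5's response, time 9), exhaustive search finds no witness
include/drop combinations of the 1 pending operation (op4) were all tried; none helps
sample order op1, op2, op3, op5 (pending dropped) stalls at step 4 — op5 pop() → 66 has no legal effect

9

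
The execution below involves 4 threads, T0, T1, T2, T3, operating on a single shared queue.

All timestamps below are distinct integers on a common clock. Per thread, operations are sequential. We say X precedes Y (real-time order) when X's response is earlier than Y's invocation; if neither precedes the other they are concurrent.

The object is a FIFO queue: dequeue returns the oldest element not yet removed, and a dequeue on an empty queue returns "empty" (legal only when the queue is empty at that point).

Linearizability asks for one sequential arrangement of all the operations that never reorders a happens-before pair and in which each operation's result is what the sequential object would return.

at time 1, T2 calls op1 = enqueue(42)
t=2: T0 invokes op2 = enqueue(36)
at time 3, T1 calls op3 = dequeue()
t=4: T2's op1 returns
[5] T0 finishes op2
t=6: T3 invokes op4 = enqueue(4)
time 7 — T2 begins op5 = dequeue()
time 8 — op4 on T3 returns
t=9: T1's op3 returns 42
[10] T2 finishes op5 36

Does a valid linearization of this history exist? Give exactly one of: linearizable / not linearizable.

a witness: op1, op2, op3, op4, op5
step 1: op1 enqueue(42) — queue <42>
step 2: op2 enqueue(36) — queue <42,36>
step 3: op3 dequeue() → 42 — queue <36>
step 4: op4 enqueue(4) — queue <36,4>
step 5: op5 dequeue() → 36 — queue <4>

linearizable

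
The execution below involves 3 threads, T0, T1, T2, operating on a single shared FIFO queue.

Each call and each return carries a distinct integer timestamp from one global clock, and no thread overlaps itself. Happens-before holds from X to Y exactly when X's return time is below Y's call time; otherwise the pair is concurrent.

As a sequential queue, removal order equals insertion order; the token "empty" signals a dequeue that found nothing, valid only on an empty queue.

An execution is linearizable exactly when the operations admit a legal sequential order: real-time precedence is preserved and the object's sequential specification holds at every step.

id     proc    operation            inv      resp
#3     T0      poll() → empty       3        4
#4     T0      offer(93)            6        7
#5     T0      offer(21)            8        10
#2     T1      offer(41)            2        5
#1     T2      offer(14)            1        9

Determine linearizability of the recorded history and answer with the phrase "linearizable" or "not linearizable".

linearizable

a witness: #3, #1, #2, #4, #5
after step 1 (#3 poll() → empty): queue <>
after step 2 (#1 offer(14)): queue <14>
after step 3 (#2 offer(41)): queue <14,41>
after step 4 (#4 offer(93)): queue <14,41,93>
after step 5 (#5 offer(21)): queue <14,41,93,21>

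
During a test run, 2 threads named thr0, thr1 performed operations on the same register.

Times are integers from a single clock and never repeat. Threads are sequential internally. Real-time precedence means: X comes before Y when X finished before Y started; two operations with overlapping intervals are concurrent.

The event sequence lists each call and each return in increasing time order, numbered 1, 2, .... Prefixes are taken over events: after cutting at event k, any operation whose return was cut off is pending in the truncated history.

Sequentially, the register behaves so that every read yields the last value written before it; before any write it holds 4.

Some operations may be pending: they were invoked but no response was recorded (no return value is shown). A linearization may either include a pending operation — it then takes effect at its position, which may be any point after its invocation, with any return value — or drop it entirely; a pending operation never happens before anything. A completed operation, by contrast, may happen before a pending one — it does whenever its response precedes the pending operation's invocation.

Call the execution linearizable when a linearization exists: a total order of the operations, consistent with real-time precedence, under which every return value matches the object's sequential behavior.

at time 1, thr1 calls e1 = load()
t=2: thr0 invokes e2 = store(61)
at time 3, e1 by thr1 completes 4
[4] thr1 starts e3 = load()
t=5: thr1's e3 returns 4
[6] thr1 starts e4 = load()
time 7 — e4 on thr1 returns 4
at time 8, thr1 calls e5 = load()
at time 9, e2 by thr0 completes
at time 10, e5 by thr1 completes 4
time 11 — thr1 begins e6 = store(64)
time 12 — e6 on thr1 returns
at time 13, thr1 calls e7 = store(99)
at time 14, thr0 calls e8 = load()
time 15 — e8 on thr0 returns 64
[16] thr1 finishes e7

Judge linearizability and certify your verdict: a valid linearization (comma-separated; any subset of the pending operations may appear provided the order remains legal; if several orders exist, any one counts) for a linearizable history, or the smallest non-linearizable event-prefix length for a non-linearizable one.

linearizable — witness: e1, e3, e4, e5, e2, e6, e8, e7

after step 1 (e1 load() → 4): value 4
after step 2 (e3 load() → 4): value 4
after step 3 (e4 load() → 4): value 4
after step 4 (e5 load() → 4): value 4
after step 5 (e2 store(61)): value 61
after step 6 (e6 store(64)): value 64
after step 7 (e8 load() → 64): value 64
after step 8 (e7 store(99)): value 99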